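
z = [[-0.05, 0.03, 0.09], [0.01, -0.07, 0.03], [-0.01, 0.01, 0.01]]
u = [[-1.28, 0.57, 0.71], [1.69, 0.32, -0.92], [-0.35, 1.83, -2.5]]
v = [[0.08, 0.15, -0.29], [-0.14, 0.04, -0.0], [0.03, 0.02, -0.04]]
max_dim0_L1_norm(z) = 0.13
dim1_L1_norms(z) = [0.17, 0.11, 0.03]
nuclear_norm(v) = 0.49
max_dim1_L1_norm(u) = 4.68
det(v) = 0.00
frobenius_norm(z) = 0.13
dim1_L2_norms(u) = [1.57, 1.95, 3.12]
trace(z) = -0.11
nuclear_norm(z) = 0.19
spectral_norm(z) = 0.11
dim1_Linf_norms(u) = [1.28, 1.69, 2.5]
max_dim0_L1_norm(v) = 0.33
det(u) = 3.74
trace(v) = 0.08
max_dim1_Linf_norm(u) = 2.5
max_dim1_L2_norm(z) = 0.11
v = z @ u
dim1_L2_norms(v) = [0.34, 0.15, 0.05]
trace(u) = -3.46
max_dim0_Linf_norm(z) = 0.09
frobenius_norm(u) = 4.00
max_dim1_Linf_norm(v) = 0.29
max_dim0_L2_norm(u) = 2.76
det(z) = -0.00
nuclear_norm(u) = 6.03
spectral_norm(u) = 3.27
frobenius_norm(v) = 0.37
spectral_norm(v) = 0.34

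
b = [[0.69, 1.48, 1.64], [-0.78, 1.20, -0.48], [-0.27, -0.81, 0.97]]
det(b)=3.414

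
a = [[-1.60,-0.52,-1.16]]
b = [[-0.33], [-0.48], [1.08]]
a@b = [[-0.48]]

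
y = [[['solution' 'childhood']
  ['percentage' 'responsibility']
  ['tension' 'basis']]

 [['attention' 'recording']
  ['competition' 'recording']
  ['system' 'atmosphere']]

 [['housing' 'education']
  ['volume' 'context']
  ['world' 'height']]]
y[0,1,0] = 'percentage'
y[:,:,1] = [['childhood', 'responsibility', 'basis'], ['recording', 'recording', 'atmosphere'], ['education', 'context', 'height']]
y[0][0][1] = 'childhood'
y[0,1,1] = 'responsibility'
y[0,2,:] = ['tension', 'basis']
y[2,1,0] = 'volume'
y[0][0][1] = 'childhood'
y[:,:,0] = [['solution', 'percentage', 'tension'], ['attention', 'competition', 'system'], ['housing', 'volume', 'world']]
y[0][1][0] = 'percentage'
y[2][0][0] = 'housing'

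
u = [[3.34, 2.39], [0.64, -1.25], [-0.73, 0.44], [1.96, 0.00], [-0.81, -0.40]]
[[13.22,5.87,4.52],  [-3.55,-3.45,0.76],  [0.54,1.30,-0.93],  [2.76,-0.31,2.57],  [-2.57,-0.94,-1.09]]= u @ [[1.41, -0.16, 1.31],[3.56, 2.68, 0.06]]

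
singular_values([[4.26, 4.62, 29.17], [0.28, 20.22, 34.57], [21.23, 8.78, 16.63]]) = [53.55, 18.75, 8.91]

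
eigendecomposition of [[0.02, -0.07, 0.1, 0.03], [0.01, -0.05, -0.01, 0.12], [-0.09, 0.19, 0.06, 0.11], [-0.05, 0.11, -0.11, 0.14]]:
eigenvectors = [[(0.92+0j),0.70+0.00j,(0.25-0.27j),0.25+0.27j], [(0.37+0j),(0.64+0j),0.23+0.12j,0.23-0.12j], [(0.06+0j),(-0.21+0j),0.72+0.00j,0.72-0.00j], [0.09+0.00j,-0.26+0.00j,(0.24+0.46j),(0.24-0.46j)]]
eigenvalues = [0j, (-0.08+0j), (0.13+0.14j), (0.13-0.14j)]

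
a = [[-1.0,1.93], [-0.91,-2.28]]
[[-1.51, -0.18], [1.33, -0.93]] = a @ [[0.22, 0.55],[-0.67, 0.19]]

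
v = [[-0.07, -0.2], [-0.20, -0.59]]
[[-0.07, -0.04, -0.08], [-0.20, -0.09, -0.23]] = v @ [[1.91, 2.33, 0.10], [-0.30, -0.64, 0.35]]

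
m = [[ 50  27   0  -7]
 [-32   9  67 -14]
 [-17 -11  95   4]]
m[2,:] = [-17, -11, 95, 4]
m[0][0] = 50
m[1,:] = [-32, 9, 67, -14]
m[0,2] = 0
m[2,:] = [-17, -11, 95, 4]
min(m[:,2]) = 0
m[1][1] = 9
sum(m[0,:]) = 70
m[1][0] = -32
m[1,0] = -32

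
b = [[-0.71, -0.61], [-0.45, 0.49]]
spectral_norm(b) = 0.94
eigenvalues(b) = [-0.91, 0.69]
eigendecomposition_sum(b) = [[-0.79,-0.35], [-0.26,-0.11]] + [[0.08, -0.26],[-0.19, 0.6]]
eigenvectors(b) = [[-0.95,0.40], [-0.31,-0.92]]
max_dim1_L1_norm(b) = 1.32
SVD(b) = [[-1.0, -0.05], [-0.05, 1.0]] @ diag([0.9365770074723718, 0.664547597297663]) @ [[0.78, 0.63], [-0.63, 0.78]]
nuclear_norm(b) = 1.60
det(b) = -0.62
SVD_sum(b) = [[-0.73,-0.59], [-0.03,-0.03]] + [[0.02,-0.02], [-0.42,0.52]]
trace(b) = -0.22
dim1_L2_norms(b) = [0.94, 0.67]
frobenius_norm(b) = 1.15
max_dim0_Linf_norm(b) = 0.71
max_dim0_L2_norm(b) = 0.84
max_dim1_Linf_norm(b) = 0.71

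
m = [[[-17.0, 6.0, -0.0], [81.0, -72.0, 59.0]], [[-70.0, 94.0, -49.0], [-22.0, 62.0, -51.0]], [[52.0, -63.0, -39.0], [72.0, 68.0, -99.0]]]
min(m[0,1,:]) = -72.0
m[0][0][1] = 6.0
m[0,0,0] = -17.0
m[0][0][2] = -0.0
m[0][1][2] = 59.0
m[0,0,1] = 6.0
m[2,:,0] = [52.0, 72.0]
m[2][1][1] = 68.0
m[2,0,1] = -63.0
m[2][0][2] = -39.0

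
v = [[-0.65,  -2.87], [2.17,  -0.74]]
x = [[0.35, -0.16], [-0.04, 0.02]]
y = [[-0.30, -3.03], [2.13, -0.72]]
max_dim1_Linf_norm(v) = 2.87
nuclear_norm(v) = 5.23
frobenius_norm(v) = 3.73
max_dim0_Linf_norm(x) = 0.35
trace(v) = -1.39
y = x + v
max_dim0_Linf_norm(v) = 2.87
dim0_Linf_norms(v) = [2.17, 2.87]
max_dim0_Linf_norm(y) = 3.03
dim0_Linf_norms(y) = [2.13, 3.03]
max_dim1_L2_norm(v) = 2.94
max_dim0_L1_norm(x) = 0.39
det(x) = 0.00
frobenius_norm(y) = 3.78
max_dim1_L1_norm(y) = 3.33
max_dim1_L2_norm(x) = 0.38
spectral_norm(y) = 3.13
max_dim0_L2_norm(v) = 2.96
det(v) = 6.71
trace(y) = -1.02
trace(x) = 0.37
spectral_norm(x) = 0.39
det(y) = 6.67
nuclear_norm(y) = 5.26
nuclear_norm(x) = 0.39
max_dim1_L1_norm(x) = 0.51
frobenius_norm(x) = 0.39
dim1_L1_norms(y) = [3.33, 2.85]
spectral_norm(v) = 2.97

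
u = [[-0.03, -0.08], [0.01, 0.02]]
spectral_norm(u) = 0.09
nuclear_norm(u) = 0.09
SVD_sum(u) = [[-0.03, -0.08],[0.01, 0.02]] + [[0.0, -0.00], [0.00, -0.0]]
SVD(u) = [[-0.97,0.25],[0.25,0.97]] @ diag([0.08828855202590022, 0.0022652993554739495]) @ [[0.36,  0.93], [0.93,  -0.36]]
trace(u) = -0.01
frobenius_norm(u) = 0.09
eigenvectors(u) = [[0.94+0.00j,0.94-0.00j], [(-0.29-0.16j),(-0.29+0.16j)]]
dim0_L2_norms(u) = [0.03, 0.08]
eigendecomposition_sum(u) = [[-0.01+0.00j, (-0.04-0.02j)], [0j, 0.01+0.01j]] + [[-0.01-0.00j, -0.04+0.02j], [0.00-0.00j, 0.01-0.01j]]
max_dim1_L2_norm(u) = 0.09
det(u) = 0.00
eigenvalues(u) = [(-0+0.01j), (-0-0.01j)]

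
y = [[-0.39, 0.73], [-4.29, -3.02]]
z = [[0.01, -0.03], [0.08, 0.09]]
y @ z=[[0.05, 0.08],[-0.28, -0.14]]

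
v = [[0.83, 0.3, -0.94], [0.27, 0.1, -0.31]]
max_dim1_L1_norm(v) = 2.07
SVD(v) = [[-0.95,-0.31], [-0.31,0.95]] @ diag([1.357015339850212, 0.003060622683836024]) @ [[-0.64,-0.23,0.73], [-0.73,0.49,-0.49]]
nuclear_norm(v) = 1.36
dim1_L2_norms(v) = [1.29, 0.42]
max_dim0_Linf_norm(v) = 0.94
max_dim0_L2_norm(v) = 0.99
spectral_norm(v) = 1.36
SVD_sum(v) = [[0.83, 0.30, -0.94], [0.27, 0.1, -0.31]] + [[0.0, -0.0, 0.00], [-0.0, 0.0, -0.00]]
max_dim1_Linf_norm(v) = 0.94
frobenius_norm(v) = 1.36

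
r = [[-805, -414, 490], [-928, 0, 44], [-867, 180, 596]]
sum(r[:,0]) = -2600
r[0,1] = -414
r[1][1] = 0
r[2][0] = -867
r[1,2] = 44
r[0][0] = -805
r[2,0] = -867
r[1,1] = 0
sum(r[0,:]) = -729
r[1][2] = 44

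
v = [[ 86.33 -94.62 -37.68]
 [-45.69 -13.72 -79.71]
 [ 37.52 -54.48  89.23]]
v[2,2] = 89.23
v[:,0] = [86.33, -45.69, 37.52]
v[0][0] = 86.33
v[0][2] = -37.68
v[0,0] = 86.33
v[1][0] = -45.69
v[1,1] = -13.72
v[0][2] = -37.68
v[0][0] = 86.33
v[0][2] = -37.68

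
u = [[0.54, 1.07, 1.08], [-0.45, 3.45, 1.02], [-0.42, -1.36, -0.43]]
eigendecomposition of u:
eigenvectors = [[0.70+0.00j,(0.7-0j),(-0.23+0j)], [0.25-0.12j,0.25+0.12j,-0.89+0.00j], [(-0.38+0.54j),-0.38-0.54j,(0.39+0j)]]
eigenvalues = [(0.34+0.64j), (0.34-0.64j), (2.89+0j)]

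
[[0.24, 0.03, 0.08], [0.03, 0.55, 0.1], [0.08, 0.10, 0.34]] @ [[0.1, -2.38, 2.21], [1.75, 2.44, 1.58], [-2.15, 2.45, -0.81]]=[[-0.1,  -0.3,  0.51],[0.75,  1.52,  0.85],[-0.55,  0.89,  0.06]]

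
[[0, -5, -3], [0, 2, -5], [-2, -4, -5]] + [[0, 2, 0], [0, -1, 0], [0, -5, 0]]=[[0, -3, -3], [0, 1, -5], [-2, -9, -5]]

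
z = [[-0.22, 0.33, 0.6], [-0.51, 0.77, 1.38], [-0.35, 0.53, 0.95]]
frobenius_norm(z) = 2.14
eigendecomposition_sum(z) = [[-0.22, 0.33, 0.60], [-0.51, 0.77, 1.38], [-0.35, 0.53, 0.95]] + [[-0.00, -0.00, 0.00], [-0.00, -0.00, 0.0], [0.0, 0.00, -0.0]] + [[0.00, -0.0, 0.0], [-0.00, 0.0, -0.00], [0.00, -0.0, 0.0]]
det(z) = -0.00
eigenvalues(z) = [1.5, -0.0, 0.0]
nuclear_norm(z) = 2.15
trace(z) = 1.50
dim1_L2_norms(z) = [0.72, 1.66, 1.14]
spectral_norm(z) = 2.14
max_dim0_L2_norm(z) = 1.78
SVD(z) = [[-0.34, 0.94, -0.05],[-0.78, -0.31, -0.55],[-0.53, -0.15, 0.83]] @ diag([2.140229761554551, 0.003986821524861715, 0.0008203720332273261]) @ [[0.31, -0.46, -0.83], [0.18, -0.83, 0.53], [0.94, 0.31, 0.17]]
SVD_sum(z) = [[-0.22,0.33,0.60],  [-0.51,0.77,1.38],  [-0.35,0.53,0.95]] + [[0.00, -0.00, 0.0], [-0.00, 0.00, -0.0], [-0.00, 0.0, -0.00]] + [[-0.0, -0.00, -0.00], [-0.00, -0.0, -0.0], [0.0, 0.00, 0.00]]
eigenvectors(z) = [[-0.34, -0.83, 0.91],[-0.78, -0.56, -0.1],[-0.53, 0.01, 0.39]]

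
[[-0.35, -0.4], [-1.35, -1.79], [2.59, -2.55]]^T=[[-0.35, -1.35, 2.59], [-0.40, -1.79, -2.55]]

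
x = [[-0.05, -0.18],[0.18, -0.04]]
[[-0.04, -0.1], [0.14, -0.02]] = x @[[0.79, 0.02], [0.02, 0.53]]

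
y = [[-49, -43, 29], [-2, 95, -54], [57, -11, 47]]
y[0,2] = 29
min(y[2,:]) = -11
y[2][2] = 47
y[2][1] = -11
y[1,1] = 95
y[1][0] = -2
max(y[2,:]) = 57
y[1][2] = -54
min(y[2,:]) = -11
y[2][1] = -11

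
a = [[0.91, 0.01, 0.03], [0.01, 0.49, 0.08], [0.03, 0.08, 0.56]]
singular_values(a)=[0.91, 0.61, 0.44]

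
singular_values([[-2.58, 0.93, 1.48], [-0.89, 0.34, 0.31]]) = [3.27, 0.17]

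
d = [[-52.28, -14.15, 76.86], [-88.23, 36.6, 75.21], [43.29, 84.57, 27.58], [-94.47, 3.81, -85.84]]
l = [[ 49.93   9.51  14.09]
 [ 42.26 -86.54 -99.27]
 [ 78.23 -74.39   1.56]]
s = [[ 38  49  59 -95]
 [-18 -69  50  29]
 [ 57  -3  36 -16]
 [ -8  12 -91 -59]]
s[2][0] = 57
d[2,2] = 27.58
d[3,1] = 3.81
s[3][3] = -59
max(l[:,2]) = 14.09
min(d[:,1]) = -14.15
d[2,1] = 84.57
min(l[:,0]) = 42.26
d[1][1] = 36.6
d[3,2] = -85.84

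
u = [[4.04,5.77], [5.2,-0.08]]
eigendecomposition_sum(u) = [[5.29,  3.86], [3.48,  2.54]] + [[-1.25, 1.91], [1.72, -2.62]]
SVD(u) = [[-0.86, -0.51],[-0.51, 0.86]] @ diag([7.859486768017278, 3.8586743505200505]) @ [[-0.78, -0.63], [0.63, -0.78]]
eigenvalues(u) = [7.83, -3.87]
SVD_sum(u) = [[5.27, 4.24], [3.12, 2.51]] + [[-1.23, 1.53], [2.08, -2.59]]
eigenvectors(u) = [[0.84, -0.59], [0.55, 0.81]]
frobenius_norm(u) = 8.76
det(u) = -30.33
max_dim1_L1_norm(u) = 9.81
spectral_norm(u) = 7.86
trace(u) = 3.96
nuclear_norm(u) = 11.72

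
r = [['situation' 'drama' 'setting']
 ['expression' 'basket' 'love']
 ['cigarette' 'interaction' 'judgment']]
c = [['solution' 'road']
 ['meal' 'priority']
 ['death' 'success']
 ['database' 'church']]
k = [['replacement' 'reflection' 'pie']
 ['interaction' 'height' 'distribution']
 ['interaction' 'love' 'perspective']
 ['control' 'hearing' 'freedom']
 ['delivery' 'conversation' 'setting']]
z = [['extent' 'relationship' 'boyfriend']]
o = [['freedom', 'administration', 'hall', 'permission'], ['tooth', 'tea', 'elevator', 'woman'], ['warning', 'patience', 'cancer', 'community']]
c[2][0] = 'death'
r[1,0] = 'expression'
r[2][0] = 'cigarette'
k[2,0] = 'interaction'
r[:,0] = ['situation', 'expression', 'cigarette']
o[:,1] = ['administration', 'tea', 'patience']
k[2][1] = 'love'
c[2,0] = 'death'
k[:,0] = ['replacement', 'interaction', 'interaction', 'control', 'delivery']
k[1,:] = ['interaction', 'height', 'distribution']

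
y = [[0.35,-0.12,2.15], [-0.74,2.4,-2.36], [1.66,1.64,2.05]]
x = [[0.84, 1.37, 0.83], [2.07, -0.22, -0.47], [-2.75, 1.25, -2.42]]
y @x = [[-5.87,3.19,-4.86], [10.84,-4.49,3.97], [-0.85,4.48,-4.35]]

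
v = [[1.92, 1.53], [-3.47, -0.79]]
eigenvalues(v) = [(0.56+1.86j), (0.56-1.86j)]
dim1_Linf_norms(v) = [1.92, 3.47]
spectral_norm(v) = 4.23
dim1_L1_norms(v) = [3.45, 4.26]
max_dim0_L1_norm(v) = 5.39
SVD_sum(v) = [[2.19, 0.83], [-3.29, -1.25]] + [[-0.27, 0.7], [-0.18, 0.46]]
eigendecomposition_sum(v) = [[(0.96+0.73j),(0.77-0.23j)], [(-1.74+0.53j),(-0.39+1.14j)]] + [[(0.96-0.73j), (0.77+0.23j)], [(-1.74-0.53j), (-0.4-1.14j)]]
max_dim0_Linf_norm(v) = 3.47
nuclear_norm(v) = 5.13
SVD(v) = [[-0.55, 0.83], [0.83, 0.55]] @ diag([4.229460754683386, 0.8966391272931652]) @ [[-0.93, -0.36], [-0.36, 0.93]]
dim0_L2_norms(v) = [3.97, 1.72]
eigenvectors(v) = [[(-0.33-0.45j),(-0.33+0.45j)],[(0.83+0j),0.83-0.00j]]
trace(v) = 1.13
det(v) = 3.79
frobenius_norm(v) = 4.32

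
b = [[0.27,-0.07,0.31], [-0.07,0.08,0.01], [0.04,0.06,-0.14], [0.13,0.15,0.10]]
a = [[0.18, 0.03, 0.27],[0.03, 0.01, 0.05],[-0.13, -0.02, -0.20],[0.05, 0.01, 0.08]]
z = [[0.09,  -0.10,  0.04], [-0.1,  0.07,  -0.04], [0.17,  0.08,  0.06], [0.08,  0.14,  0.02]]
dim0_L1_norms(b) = [0.51, 0.36, 0.56]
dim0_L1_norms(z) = [0.44, 0.39, 0.16]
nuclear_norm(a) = 0.43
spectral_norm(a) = 0.42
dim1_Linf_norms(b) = [0.31, 0.08, 0.14, 0.15]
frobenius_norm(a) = 0.42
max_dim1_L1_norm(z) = 0.31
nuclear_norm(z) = 0.45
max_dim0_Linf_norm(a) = 0.27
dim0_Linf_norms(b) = [0.27, 0.15, 0.31]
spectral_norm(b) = 0.45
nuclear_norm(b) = 0.78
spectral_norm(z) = 0.25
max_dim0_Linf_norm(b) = 0.31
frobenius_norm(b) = 0.51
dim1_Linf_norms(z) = [0.1, 0.1, 0.17, 0.14]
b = z + a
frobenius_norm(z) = 0.32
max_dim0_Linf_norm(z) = 0.17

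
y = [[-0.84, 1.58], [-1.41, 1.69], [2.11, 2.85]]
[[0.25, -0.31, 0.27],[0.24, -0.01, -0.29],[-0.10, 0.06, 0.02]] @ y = [[0.8, 0.64], [-0.8, -0.46], [0.04, 0.00]]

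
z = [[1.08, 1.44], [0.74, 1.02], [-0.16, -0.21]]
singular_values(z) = [2.21, 0.02]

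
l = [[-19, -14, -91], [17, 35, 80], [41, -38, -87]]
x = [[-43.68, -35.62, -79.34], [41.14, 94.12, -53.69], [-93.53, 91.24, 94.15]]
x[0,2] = -79.34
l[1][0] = 17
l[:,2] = [-91, 80, -87]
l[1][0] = 17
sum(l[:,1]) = -17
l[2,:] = [41, -38, -87]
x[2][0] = -93.53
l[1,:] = [17, 35, 80]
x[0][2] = -79.34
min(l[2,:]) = -87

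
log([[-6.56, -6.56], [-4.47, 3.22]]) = [[(2.12+2.62j), 0.21+1.41j], [(0.14+0.96j), 1.80+0.52j]]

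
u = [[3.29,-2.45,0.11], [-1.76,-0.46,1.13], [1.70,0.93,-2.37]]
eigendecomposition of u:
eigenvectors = [[-0.93,0.19,0.40], [0.31,0.47,0.64], [-0.2,-0.86,0.65]]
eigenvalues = [4.12, -3.25, -0.41]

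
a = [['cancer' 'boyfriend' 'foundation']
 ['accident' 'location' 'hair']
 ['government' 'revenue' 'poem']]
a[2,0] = 'government'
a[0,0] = 'cancer'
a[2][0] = 'government'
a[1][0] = 'accident'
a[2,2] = 'poem'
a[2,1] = 'revenue'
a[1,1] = 'location'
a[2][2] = 'poem'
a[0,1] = 'boyfriend'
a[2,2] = 'poem'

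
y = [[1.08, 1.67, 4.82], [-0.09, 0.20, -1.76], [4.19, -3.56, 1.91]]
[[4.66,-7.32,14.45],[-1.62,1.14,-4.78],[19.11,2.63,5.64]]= y @ [[3.31, -0.46, 0.47], [-1.14, -1.72, 0.44], [0.62, -0.82, 2.74]]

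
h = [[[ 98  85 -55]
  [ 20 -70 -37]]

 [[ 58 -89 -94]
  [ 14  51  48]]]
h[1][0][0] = 58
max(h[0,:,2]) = -37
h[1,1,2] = 48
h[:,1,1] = [-70, 51]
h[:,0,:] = [[98, 85, -55], [58, -89, -94]]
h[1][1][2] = 48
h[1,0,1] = -89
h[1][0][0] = 58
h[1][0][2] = -94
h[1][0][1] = -89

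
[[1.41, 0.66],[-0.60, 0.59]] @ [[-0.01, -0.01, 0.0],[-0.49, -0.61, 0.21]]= [[-0.34, -0.42, 0.14], [-0.28, -0.35, 0.12]]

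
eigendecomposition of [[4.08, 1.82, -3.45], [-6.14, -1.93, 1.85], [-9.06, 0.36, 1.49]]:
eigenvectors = [[0.49+0.00j, -0.30+0.07j, (-0.3-0.07j)], [-0.46+0.00j, (-0.43-0.42j), -0.43+0.42j], [-0.74+0.00j, (-0.74+0j), -0.74-0.00j]]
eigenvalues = [(7.64+0j), (-2+1.09j), (-2-1.09j)]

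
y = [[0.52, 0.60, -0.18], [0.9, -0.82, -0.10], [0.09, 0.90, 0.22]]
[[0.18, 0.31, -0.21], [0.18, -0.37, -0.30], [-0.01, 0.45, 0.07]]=y@[[0.21, 0.04, -0.28], [0.04, 0.49, 0.01], [-0.28, 0.01, 0.39]]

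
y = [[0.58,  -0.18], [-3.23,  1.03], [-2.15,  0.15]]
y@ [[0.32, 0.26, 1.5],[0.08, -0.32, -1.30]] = [[0.17, 0.21, 1.1], [-0.95, -1.17, -6.18], [-0.68, -0.61, -3.42]]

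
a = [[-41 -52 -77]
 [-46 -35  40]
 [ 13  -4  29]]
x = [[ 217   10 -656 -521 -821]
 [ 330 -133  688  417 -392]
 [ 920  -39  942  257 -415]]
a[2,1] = -4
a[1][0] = -46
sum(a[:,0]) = -74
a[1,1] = -35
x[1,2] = 688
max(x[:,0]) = 920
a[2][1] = -4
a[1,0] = -46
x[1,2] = 688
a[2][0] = 13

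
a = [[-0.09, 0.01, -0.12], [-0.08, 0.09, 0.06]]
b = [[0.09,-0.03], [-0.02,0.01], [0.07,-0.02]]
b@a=[[-0.01, -0.0, -0.01], [0.00, 0.00, 0.0], [-0.00, -0.00, -0.01]]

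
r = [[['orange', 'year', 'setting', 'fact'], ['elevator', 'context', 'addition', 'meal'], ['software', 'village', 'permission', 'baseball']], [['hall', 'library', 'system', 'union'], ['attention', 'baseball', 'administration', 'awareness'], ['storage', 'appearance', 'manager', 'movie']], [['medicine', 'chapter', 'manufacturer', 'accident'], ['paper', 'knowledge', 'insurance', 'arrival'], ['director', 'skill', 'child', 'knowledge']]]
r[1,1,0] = 'attention'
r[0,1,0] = 'elevator'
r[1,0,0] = 'hall'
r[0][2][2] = 'permission'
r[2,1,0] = 'paper'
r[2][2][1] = 'skill'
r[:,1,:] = [['elevator', 'context', 'addition', 'meal'], ['attention', 'baseball', 'administration', 'awareness'], ['paper', 'knowledge', 'insurance', 'arrival']]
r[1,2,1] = 'appearance'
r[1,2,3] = 'movie'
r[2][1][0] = 'paper'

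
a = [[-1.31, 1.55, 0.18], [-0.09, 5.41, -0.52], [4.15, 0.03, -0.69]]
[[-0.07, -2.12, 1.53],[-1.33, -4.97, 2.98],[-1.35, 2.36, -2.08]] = a @ [[-0.47, 0.64, -0.46],[-0.34, -0.87, 0.57],[-0.89, 0.39, 0.27]]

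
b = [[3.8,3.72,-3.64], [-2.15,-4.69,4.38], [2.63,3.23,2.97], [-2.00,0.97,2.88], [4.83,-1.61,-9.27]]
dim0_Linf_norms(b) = [4.83, 4.69, 9.27]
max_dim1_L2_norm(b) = 10.58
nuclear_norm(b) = 23.67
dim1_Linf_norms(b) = [3.8, 4.69, 3.23, 2.88, 9.27]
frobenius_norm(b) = 15.45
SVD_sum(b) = [[2.72, 0.76, -4.73], [-2.7, -0.75, 4.70], [-0.40, -0.11, 0.69], [-1.64, -0.46, 2.86], [5.0, 1.39, -8.69]] + [[0.95,3.02,1.03], [-1.0,-3.18,-1.09], [1.32,4.17,1.43], [0.34,1.09,0.37], [-0.84,-2.67,-0.91]] + [[0.12, -0.06, 0.06], [1.55, -0.75, 0.77], [1.71, -0.83, 0.85], [-0.7, 0.34, -0.35], [0.68, -0.33, 0.34]]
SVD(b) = [[-0.42, 0.45, 0.05], [0.41, -0.47, 0.62], [0.06, 0.62, 0.68], [0.25, 0.16, -0.28], [-0.77, -0.4, 0.27]] @ diag([13.209489432088597, 7.398923372550985, 3.058794185730466]) @ [[-0.49, -0.14, 0.86], [0.29, 0.91, 0.31], [0.82, -0.4, 0.41]]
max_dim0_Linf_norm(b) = 9.27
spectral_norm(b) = 13.21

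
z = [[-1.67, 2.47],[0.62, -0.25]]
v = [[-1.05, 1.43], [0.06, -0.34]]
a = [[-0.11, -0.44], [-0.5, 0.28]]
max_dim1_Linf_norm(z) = 2.47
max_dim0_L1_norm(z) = 2.72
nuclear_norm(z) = 3.40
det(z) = -1.11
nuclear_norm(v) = 1.95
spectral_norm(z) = 3.03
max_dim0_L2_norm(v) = 1.47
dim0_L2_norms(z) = [1.78, 2.48]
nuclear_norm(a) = 1.02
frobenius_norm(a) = 0.73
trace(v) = -1.39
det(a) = -0.25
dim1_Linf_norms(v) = [1.43, 0.34]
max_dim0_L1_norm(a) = 0.72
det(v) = 0.27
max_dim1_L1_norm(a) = 0.78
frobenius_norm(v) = 1.81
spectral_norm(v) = 1.80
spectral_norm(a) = 0.60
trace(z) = -1.92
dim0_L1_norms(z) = [2.29, 2.72]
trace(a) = 0.17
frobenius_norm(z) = 3.06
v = z @ a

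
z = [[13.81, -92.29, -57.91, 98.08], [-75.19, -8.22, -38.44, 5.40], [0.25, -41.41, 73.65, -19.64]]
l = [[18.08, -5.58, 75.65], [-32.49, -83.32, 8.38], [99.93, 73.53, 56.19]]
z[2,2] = 73.65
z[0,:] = [13.81, -92.29, -57.91, 98.08]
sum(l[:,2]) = 140.22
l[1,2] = 8.38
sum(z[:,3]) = 83.84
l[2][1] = 73.53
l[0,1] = -5.58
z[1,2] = -38.44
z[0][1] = -92.29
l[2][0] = 99.93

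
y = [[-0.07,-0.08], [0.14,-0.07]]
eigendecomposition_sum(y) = [[-0.04+0.05j, -0.04-0.03j], [0.07+0.05j, (-0.04+0.05j)]] + [[(-0.04-0.05j), -0.04+0.03j], [0.07-0.05j, (-0.04-0.05j)]]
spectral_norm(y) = 0.16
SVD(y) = [[-0.28, 0.96], [0.96, 0.28]] @ diag([0.16038404810405302, 0.10038404810405298]) @ [[0.96, -0.28], [-0.28, -0.96]]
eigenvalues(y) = [(-0.07+0.11j), (-0.07-0.11j)]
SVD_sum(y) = [[-0.04, 0.01],[0.15, -0.04]] + [[-0.03,  -0.09], [-0.01,  -0.03]]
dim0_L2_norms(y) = [0.16, 0.11]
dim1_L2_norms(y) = [0.11, 0.16]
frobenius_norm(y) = 0.19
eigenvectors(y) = [[0.6j, 0.00-0.60j], [0.80+0.00j, 0.80-0.00j]]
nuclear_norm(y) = 0.26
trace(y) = -0.14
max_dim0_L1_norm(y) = 0.21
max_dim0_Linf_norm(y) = 0.14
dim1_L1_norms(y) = [0.15, 0.21]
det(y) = 0.02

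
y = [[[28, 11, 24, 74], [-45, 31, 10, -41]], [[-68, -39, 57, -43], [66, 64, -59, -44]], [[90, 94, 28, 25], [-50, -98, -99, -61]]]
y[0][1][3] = -41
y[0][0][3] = 74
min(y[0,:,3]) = -41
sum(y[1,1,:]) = 27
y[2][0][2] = 28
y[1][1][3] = -44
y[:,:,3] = [[74, -41], [-43, -44], [25, -61]]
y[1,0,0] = -68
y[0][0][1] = 11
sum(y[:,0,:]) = 281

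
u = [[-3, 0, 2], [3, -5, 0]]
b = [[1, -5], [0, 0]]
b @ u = [[-18, 25, 2], [0, 0, 0]]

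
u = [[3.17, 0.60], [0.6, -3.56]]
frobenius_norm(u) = 4.84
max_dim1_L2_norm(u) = 3.61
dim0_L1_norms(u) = [3.77, 4.16]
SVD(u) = [[-0.09, 1.00], [1.0, 0.09]] @ diag([3.6130732876870852, 3.223073287687085]) @ [[0.09, -1.00], [1.0, 0.09]]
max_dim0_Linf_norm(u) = 3.56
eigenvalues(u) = [3.22, -3.61]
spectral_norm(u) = 3.61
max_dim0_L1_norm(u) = 4.16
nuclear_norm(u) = 6.84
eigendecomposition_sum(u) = [[3.2,  0.28], [0.28,  0.03]] + [[-0.03, 0.32],[0.32, -3.59]]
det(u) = -11.65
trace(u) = -0.39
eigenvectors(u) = [[1.00, -0.09], [0.09, 1.0]]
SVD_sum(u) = [[-0.03, 0.32],[0.32, -3.59]] + [[3.2,0.28], [0.28,0.03]]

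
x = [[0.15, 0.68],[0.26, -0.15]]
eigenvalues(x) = [0.45, -0.45]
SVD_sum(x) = [[0.11,  0.69], [-0.02,  -0.11]] + [[0.04,-0.01], [0.28,-0.04]]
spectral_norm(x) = 0.70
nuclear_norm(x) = 0.99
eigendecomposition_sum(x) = [[0.3, 0.34], [0.13, 0.15]] + [[-0.15,0.34], [0.13,-0.3]]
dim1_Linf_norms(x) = [0.68, 0.26]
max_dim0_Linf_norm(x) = 0.68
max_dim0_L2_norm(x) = 0.7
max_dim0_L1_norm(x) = 0.83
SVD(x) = [[-0.99, 0.15], [0.15, 0.99]] @ diag([0.7033558553417605, 0.28335585534176033]) @ [[-0.15, -0.99], [0.99, -0.15]]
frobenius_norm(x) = 0.76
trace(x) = 0.00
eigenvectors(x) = [[0.92, -0.75],[0.4, 0.66]]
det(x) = -0.20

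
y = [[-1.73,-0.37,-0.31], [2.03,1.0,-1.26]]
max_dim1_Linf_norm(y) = 2.03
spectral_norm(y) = 2.98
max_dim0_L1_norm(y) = 3.76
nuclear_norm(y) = 4.01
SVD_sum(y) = [[-1.39, -0.55, 0.48], [2.24, 0.89, -0.77]] + [[-0.34, 0.18, -0.79],  [-0.21, 0.11, -0.49]]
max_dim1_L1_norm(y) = 4.29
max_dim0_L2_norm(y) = 2.67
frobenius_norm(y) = 3.15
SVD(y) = [[-0.53, 0.85], [0.85, 0.53]] @ diag([2.9780276402060437, 1.03235234981513]) @ [[0.89,0.35,-0.31], [-0.39,0.20,-0.9]]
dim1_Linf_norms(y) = [1.73, 2.03]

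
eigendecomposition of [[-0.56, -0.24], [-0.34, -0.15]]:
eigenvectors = [[-0.85, 0.40], [-0.52, -0.92]]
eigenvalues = [-0.71, -0.0]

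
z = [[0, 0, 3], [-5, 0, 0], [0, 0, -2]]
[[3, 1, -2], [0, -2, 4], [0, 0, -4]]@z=[[-5, 0, 13], [10, 0, -8], [0, 0, 8]]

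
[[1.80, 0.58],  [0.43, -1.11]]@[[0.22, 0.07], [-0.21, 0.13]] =[[0.27, 0.20], [0.33, -0.11]]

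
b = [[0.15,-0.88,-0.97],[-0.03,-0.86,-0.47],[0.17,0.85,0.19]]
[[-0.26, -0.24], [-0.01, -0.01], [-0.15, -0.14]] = b @ [[-0.33,-0.30], [-0.20,-0.18], [0.4,0.36]]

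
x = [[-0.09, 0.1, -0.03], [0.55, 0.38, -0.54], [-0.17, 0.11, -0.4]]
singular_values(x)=[0.89, 0.4, 0.1]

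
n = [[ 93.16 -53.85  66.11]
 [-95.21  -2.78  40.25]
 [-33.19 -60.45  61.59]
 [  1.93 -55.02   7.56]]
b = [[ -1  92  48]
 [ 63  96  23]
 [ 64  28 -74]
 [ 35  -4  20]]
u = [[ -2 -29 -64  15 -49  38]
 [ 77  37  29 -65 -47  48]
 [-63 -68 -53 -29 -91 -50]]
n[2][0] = -33.19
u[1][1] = 37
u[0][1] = -29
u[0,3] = 15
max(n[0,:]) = 93.16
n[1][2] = 40.25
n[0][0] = 93.16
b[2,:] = [64, 28, -74]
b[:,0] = [-1, 63, 64, 35]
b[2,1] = 28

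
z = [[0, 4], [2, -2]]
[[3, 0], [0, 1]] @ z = [[0, 12], [2, -2]]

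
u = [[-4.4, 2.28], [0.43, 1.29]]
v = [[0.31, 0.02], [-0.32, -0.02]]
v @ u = [[-1.36,  0.73], [1.4,  -0.76]]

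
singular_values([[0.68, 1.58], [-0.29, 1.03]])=[1.94, 0.6]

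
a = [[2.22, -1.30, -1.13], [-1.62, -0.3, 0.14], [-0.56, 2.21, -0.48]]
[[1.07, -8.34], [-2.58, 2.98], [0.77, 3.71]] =a @ [[1.5, -1.98], [0.93, 1.55], [0.93, 1.71]]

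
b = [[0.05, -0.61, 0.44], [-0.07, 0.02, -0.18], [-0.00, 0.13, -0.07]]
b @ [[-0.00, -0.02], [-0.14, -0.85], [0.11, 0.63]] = [[0.13, 0.79],[-0.02, -0.13],[-0.03, -0.15]]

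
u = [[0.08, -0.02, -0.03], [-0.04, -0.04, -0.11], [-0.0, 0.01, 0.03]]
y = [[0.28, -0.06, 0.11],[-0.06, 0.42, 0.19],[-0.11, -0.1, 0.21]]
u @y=[[0.03, -0.01, -0.00],[0.0, -0.0, -0.04],[-0.0, 0.0, 0.01]]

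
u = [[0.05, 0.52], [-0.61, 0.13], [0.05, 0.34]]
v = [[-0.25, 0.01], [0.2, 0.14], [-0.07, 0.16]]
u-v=[[0.30, 0.51], [-0.81, -0.01], [0.12, 0.18]]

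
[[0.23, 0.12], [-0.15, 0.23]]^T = [[0.23, -0.15], [0.12, 0.23]]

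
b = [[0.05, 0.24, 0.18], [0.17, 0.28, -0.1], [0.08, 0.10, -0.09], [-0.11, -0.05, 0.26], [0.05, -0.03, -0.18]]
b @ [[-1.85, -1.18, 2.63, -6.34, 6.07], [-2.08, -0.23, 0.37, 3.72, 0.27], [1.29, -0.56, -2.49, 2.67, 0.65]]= [[-0.36,  -0.22,  -0.23,  1.06,  0.49], [-1.03,  -0.21,  0.8,  -0.30,  1.04], [-0.47,  -0.07,  0.47,  -0.38,  0.45], [0.64,  -0.00,  -0.96,  1.21,  -0.51], [-0.26,  0.05,  0.57,  -0.91,  0.18]]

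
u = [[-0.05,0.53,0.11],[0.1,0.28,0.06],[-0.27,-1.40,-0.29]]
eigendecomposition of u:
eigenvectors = [[0.91, -0.14, -0.05], [-0.14, -0.24, -0.21], [-0.40, 0.96, 0.98]]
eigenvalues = [-0.18, 0.1, 0.02]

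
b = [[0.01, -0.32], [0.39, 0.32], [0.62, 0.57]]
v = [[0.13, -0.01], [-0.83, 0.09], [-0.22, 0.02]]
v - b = [[0.12, 0.31], [-1.22, -0.23], [-0.84, -0.55]]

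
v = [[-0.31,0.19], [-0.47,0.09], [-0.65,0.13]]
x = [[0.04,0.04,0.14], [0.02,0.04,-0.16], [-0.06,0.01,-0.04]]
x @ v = [[-0.12, 0.03],[0.08, -0.01],[0.04, -0.02]]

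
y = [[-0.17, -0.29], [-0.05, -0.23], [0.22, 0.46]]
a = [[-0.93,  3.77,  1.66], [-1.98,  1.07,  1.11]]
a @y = [[0.33, 0.17], [0.53, 0.84]]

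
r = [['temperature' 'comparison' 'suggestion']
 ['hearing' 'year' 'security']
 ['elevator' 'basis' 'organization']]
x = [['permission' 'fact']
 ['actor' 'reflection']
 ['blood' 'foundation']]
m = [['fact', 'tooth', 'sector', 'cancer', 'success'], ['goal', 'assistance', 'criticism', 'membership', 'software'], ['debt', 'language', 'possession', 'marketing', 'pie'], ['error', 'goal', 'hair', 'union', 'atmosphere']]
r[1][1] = 'year'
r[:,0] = ['temperature', 'hearing', 'elevator']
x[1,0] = 'actor'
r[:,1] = ['comparison', 'year', 'basis']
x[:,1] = ['fact', 'reflection', 'foundation']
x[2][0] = 'blood'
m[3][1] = 'goal'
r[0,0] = 'temperature'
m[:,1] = ['tooth', 'assistance', 'language', 'goal']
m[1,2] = 'criticism'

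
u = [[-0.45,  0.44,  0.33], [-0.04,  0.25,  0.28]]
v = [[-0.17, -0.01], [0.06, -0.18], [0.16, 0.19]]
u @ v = [[0.16, -0.01], [0.07, 0.01]]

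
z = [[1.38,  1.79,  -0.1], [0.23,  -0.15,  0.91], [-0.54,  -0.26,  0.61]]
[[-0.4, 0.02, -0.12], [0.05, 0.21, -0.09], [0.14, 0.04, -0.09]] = z@ [[-0.12, 0.18, 0.07], [-0.13, -0.12, -0.13], [0.06, 0.17, -0.14]]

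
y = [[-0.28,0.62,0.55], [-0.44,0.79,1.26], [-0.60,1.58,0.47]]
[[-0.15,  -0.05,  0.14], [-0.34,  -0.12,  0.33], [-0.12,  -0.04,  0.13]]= y @ [[0.25, 0.09, -0.24], [0.09, 0.03, -0.08], [-0.24, -0.08, 0.23]]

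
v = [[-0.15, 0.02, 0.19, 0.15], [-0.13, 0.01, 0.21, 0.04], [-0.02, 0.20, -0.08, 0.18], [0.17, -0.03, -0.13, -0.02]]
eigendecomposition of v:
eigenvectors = [[(0.31+0.26j), 0.31-0.26j, (-0.73+0j), -0.73-0.00j],[(0.67+0j), (0.67-0j), (-0.42+0.07j), -0.42-0.07j],[(0.5+0.17j), (0.5-0.17j), -0.12-0.15j, -0.12+0.15j],[(-0.25+0.24j), -0.25-0.24j, (0.5+0j), (0.5-0j)]]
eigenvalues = [(0.09+0.02j), (0.09-0.02j), (-0.21+0.04j), (-0.21-0.04j)]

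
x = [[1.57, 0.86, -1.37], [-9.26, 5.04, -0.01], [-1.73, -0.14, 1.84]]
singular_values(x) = [10.7, 2.82, 0.51]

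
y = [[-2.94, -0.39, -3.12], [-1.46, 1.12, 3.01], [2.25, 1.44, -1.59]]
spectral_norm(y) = 4.69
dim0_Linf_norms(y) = [2.94, 1.44, 3.12]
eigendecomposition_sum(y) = [[(-1.46+1.2j), 0.02+0.56j, -1.40-1.17j],  [(-0.77-0.99j), -0.37+0.00j, (0.8-0.91j)],  [(1.11+1.23j), (0.49-0.04j), (-0.97+1.28j)]] + [[(-1.46-1.2j), (0.02-0.56j), (-1.4+1.17j)],[-0.77+0.99j, -0.37-0.00j, 0.80+0.91j],[(1.11-1.23j), 0.49+0.04j, (-0.97-1.28j)]] + [[-0.02+0.00j,  -0.42+0.00j,  (-0.32+0j)], [(0.09-0j),  1.86-0.00j,  1.41-0.00j], [(0.02-0j),  0.46-0.00j,  (0.35-0j)]]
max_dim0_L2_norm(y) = 4.62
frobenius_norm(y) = 6.37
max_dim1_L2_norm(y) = 4.3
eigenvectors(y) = [[(0.67+0j), (0.67-0j), (-0.21+0j)],[-0.01+0.45j, -0.01-0.45j, (0.95+0j)],[-0.03-0.59j, -0.03+0.59j, (0.23+0j)]]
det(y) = 30.66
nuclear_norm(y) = 10.32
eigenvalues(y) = [(-2.8+2.48j), (-2.8-2.48j), (2.19+0j)]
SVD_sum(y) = [[-0.97, -0.59, -3.61], [0.68, 0.42, 2.55], [-0.18, -0.11, -0.69]] + [[-1.87, -0.31, 0.55], [-1.94, -0.32, 0.57], [2.65, 0.44, -0.78]] + [[-0.1,0.51,-0.06], [-0.20,1.02,-0.11], [-0.22,1.11,-0.12]]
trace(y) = -3.41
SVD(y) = [[0.81, 0.50, 0.32], [-0.57, 0.51, 0.64], [0.15, -0.70, 0.7]] @ diag([4.692472519006421, 3.992798692882897, 1.6366613139199435]) @ [[-0.25, -0.16, -0.95], [-0.95, -0.16, 0.28], [-0.19, 0.98, -0.11]]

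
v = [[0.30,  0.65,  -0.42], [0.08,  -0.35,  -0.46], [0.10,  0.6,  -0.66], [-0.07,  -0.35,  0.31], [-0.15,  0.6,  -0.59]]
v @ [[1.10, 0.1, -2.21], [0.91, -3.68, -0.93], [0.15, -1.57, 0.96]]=[[0.86, -1.70, -1.67], [-0.30, 2.02, -0.29], [0.56, -1.16, -1.41], [-0.35, 0.79, 0.78], [0.29, -1.3, -0.79]]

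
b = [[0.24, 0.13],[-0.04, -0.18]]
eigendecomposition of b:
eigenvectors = [[1.00,-0.30], [-0.10,0.95]]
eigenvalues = [0.23, -0.17]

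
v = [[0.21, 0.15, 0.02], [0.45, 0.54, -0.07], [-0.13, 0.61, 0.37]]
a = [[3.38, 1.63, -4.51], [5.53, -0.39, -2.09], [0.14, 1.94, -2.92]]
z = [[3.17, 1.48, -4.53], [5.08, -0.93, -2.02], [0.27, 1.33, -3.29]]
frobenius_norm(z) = 8.73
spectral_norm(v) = 0.89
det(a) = -5.23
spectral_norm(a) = 8.19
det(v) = 0.03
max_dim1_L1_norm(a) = 9.52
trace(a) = 0.07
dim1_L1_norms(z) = [9.18, 8.03, 4.89]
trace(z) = -1.05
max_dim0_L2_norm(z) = 5.99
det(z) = 10.40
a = z + v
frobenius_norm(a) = 9.05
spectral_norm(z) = 7.87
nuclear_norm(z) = 11.98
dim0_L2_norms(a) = [6.48, 2.56, 5.76]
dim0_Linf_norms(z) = [5.08, 1.48, 4.53]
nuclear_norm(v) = 1.50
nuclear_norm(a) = 12.19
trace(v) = 1.12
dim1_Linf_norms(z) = [4.53, 5.08, 3.29]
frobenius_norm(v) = 1.04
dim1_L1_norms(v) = [0.38, 1.06, 1.11]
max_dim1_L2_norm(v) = 0.73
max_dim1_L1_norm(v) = 1.11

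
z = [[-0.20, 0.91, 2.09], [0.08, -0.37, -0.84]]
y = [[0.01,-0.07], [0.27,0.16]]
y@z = [[-0.01, 0.04, 0.08],[-0.04, 0.19, 0.43]]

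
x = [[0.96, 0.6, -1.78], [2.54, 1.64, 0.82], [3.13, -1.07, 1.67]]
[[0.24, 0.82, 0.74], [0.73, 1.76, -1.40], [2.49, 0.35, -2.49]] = x@[[0.61, 0.35, -0.43], [-0.51, 0.57, 0.12], [0.02, -0.08, -0.61]]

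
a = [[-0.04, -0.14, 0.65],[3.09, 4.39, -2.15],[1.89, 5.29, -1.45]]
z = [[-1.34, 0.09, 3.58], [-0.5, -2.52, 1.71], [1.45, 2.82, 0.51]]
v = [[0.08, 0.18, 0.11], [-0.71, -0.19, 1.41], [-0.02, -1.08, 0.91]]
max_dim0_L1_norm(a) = 9.82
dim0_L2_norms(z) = [2.04, 3.78, 4.0]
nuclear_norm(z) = 9.13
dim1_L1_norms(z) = [5.01, 4.73, 4.78]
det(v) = 0.30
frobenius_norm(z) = 5.87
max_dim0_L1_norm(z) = 5.8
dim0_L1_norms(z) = [3.29, 5.43, 5.8]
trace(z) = -3.35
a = v @ z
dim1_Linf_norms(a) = [0.65, 4.39, 5.29]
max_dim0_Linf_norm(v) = 1.41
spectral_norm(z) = 4.57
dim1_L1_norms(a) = [0.83, 9.63, 8.63]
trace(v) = 0.80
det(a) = 4.97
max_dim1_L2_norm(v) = 1.59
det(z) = 16.46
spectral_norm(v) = 1.95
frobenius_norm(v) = 2.14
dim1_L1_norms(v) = [0.37, 2.31, 2.01]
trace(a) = 2.90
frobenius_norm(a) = 8.22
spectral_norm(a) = 8.11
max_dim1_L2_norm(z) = 3.82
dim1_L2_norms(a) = [0.67, 5.78, 5.8]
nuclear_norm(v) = 2.99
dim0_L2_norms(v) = [0.71, 1.11, 1.68]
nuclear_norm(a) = 9.82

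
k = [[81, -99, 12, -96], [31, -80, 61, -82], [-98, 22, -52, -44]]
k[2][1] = 22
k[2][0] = -98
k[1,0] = 31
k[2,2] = -52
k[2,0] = -98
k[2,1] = 22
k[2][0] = -98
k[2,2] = -52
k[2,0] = -98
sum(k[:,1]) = -157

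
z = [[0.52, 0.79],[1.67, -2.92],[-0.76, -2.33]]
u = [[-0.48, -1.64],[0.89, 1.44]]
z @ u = [[0.45, 0.28],[-3.40, -6.94],[-1.71, -2.11]]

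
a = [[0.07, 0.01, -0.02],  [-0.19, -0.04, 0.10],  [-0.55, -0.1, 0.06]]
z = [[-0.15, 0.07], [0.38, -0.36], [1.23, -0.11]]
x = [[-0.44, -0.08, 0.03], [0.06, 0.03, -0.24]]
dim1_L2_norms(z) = [0.17, 0.52, 1.23]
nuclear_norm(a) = 0.68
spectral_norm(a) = 0.60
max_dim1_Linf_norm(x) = 0.44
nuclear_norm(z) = 1.63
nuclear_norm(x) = 0.69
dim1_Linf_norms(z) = [0.15, 0.38, 1.23]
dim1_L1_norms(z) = [0.22, 0.74, 1.34]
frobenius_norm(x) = 0.51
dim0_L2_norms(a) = [0.59, 0.11, 0.12]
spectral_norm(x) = 0.46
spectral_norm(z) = 1.32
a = z @ x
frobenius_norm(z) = 1.35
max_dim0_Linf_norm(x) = 0.44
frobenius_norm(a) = 0.61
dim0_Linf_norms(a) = [0.55, 0.1, 0.1]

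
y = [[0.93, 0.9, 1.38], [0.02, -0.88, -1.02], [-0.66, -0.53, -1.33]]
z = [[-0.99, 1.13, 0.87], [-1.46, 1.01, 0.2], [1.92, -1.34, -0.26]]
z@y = [[-1.47, -2.35, -3.68], [-1.47, -2.31, -3.31], [1.93, 3.04, 4.36]]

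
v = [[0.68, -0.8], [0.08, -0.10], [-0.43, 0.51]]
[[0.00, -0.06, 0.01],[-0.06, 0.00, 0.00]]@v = [[-0.01, 0.01], [-0.04, 0.05]]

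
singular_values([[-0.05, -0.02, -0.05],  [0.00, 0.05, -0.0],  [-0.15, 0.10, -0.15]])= [0.24, 0.07, 0.0]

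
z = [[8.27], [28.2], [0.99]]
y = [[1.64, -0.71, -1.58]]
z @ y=[[13.56, -5.87, -13.07], [46.25, -20.02, -44.56], [1.62, -0.70, -1.56]]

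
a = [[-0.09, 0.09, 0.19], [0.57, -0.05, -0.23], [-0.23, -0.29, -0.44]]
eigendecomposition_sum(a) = [[-0.03+0.03j, -0.01+0.01j, -0.00+0.01j], [0.25-0.04j, (0.08+0.01j), 0.07-0.03j], [-0.15+0.03j, -0.04-0.00j, -0.04+0.02j]] + [[-0.03-0.03j,(-0.01-0.01j),-0.00-0.01j], [(0.25+0.04j),0.08-0.01j,(0.07+0.03j)], [-0.15-0.03j,(-0.04+0j),(-0.04-0.02j)]] + [[-0.03-0.00j, 0.11-0.00j, (0.2-0j)], [(0.06+0j), -0.20+0.00j, (-0.36+0j)], [0.06+0.00j, -0.20+0.00j, (-0.37+0j)]]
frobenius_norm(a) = 0.87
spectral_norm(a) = 0.64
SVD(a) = [[-0.3, 0.21, -0.93], [0.94, 0.22, -0.25], [0.16, -0.95, -0.26]] @ diag([0.639971065490159, 0.5946448624270658, 0.005875621200052104]) @ [[0.82, -0.19, -0.53], [0.55, 0.48, 0.68], [-0.13, 0.86, -0.50]]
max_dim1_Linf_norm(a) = 0.57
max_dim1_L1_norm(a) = 0.96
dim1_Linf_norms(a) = [0.19, 0.57, 0.44]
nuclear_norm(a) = 1.24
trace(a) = -0.58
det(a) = -0.00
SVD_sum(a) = [[-0.16, 0.04, 0.10], [0.50, -0.11, -0.32], [0.08, -0.02, -0.05]] + [[0.07, 0.06, 0.08], [0.07, 0.06, 0.09], [-0.31, -0.27, -0.39]] + [[0.0, -0.00, 0.00], [0.00, -0.00, 0.00], [0.0, -0.0, 0.00]]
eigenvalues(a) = [(0.01+0.06j), (0.01-0.06j), (-0.6+0j)]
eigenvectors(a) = [[(0.11-0.1j),(0.11+0.1j),-0.36+0.00j], [-0.86+0.00j,-0.86-0.00j,0.65+0.00j], [(0.49-0.02j),0.49+0.02j,(0.66+0j)]]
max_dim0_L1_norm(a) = 0.89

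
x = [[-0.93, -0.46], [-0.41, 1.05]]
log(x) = [[0.03+3.01j, -0.02+0.67j], [(-0.02+0.6j), 0.13+0.13j]]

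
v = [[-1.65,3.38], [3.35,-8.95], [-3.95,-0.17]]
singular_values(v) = [10.35, 3.73]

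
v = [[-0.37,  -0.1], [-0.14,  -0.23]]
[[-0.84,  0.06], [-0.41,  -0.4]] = v @ [[2.13, -0.77],  [0.47, 2.21]]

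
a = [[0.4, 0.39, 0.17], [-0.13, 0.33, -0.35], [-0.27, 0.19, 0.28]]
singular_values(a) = [0.59, 0.5, 0.43]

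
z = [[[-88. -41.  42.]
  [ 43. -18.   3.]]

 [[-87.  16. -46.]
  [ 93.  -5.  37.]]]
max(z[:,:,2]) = 42.0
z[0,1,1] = -18.0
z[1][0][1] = 16.0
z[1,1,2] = 37.0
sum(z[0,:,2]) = 45.0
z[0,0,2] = 42.0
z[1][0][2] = -46.0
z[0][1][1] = -18.0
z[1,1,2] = 37.0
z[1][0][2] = -46.0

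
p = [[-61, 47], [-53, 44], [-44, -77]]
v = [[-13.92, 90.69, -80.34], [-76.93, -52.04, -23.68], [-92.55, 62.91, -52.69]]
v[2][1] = 62.91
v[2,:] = [-92.55, 62.91, -52.69]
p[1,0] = -53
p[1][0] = -53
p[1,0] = -53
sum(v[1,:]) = -152.65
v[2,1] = 62.91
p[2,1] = -77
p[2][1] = -77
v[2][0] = -92.55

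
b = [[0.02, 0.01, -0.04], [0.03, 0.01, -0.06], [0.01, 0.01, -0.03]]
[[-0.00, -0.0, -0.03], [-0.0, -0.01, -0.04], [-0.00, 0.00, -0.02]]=b @ [[0.20, -0.35, 0.08], [-0.35, 0.7, 0.11], [0.08, 0.11, 0.75]]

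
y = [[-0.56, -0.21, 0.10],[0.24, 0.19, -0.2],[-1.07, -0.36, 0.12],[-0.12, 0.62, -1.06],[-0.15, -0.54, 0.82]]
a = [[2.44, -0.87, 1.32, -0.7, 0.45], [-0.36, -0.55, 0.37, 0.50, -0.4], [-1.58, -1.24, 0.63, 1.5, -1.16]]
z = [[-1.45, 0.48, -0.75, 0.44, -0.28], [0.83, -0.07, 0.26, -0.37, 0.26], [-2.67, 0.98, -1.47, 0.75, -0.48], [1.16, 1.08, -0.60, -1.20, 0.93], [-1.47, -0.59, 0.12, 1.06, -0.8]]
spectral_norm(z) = 4.34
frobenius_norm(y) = 2.07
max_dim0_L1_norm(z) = 7.58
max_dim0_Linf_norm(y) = 1.07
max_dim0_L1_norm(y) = 2.3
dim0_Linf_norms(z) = [2.67, 1.08, 1.47, 1.2, 0.93]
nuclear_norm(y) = 2.89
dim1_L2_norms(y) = [0.61, 0.37, 1.14, 1.23, 0.99]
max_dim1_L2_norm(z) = 3.32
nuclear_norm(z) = 6.76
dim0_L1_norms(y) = [2.14, 1.92, 2.3]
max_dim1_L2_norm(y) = 1.23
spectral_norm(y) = 1.69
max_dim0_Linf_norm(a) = 2.44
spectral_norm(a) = 3.54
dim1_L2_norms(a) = [3.02, 0.99, 2.83]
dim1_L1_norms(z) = [3.4, 1.79, 6.35, 4.97, 4.04]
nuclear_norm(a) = 5.92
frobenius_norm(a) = 4.26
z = y @ a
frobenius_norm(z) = 4.96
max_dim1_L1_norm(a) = 6.11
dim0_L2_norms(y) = [1.25, 0.94, 1.36]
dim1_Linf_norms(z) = [1.45, 0.83, 2.67, 1.2, 1.47]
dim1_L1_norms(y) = [0.87, 0.63, 1.55, 1.8, 1.51]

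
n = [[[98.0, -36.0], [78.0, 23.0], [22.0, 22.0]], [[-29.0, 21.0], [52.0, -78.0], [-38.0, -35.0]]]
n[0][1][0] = 78.0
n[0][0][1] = -36.0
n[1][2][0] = -38.0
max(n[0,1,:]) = 78.0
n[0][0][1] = -36.0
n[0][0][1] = -36.0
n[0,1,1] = 23.0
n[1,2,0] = -38.0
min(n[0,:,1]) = -36.0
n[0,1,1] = 23.0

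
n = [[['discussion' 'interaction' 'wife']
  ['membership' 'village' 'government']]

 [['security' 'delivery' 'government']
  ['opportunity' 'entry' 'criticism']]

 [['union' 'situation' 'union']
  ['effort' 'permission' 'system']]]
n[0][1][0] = 'membership'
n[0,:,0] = ['discussion', 'membership']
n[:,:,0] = [['discussion', 'membership'], ['security', 'opportunity'], ['union', 'effort']]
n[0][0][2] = 'wife'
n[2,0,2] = 'union'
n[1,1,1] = 'entry'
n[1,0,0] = 'security'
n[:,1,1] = ['village', 'entry', 'permission']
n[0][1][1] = 'village'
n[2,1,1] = 'permission'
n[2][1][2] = 'system'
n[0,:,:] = [['discussion', 'interaction', 'wife'], ['membership', 'village', 'government']]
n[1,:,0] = ['security', 'opportunity']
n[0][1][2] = 'government'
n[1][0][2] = 'government'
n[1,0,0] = 'security'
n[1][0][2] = 'government'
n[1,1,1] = 'entry'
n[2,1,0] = 'effort'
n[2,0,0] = 'union'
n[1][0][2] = 'government'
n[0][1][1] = 'village'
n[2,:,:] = [['union', 'situation', 'union'], ['effort', 'permission', 'system']]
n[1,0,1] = 'delivery'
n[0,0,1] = 'interaction'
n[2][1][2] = 'system'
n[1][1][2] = 'criticism'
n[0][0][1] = 'interaction'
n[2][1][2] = 'system'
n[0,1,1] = 'village'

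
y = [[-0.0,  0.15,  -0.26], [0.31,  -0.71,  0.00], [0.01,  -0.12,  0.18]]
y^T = [[-0.00,0.31,0.01], [0.15,-0.71,-0.12], [-0.26,0.00,0.18]]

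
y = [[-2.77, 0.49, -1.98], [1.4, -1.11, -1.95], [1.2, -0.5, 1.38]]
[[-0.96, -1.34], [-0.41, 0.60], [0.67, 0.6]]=y @ [[0.04, 0.46], [-0.23, -0.01], [0.37, 0.03]]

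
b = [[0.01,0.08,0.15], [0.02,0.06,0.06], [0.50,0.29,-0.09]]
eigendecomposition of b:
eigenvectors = [[0.37,-0.50,0.52], [0.12,-0.25,-0.75], [-0.92,-0.83,0.41]]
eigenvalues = [-0.33, 0.3, 0.01]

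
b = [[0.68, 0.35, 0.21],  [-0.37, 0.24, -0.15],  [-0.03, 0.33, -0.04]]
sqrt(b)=[[(0.83+0.01j), (0.14+0.01j), 0.28-0.01j],  [-0.25-0.00j, (0.59-0j), (-0.14+0j)],  [0.12-0.02j, (0.53-0.03j), (-0+0.04j)]]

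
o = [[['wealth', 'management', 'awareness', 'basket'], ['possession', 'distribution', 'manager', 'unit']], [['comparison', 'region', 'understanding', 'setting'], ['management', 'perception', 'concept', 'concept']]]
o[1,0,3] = 'setting'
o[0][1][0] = 'possession'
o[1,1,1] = 'perception'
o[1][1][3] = 'concept'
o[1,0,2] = 'understanding'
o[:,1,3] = ['unit', 'concept']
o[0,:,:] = [['wealth', 'management', 'awareness', 'basket'], ['possession', 'distribution', 'manager', 'unit']]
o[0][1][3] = 'unit'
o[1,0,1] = 'region'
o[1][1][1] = 'perception'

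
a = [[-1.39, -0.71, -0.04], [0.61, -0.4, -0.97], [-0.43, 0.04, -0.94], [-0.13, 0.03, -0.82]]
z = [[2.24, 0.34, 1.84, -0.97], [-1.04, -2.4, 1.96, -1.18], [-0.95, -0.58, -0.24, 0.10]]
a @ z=[[-2.34, 1.25, -3.94, 2.18], [2.7, 1.73, 0.57, -0.22], [-0.11, 0.3, -0.49, 0.28], [0.46, 0.36, 0.02, 0.01]]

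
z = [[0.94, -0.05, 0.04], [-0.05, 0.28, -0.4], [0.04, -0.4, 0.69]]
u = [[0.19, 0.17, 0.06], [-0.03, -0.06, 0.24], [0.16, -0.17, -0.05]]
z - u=[[0.75, -0.22, -0.02], [-0.02, 0.34, -0.64], [-0.12, -0.23, 0.74]]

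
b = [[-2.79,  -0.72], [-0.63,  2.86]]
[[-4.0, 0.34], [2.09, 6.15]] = b@[[1.18, -0.64], [0.99, 2.01]]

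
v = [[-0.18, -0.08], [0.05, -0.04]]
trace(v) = -0.22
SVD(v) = [[-0.99, 0.16], [0.16, 0.99]] @ diag([0.19935842870818815, 0.05618021807542461]) @ [[0.93, 0.36], [0.36, -0.93]]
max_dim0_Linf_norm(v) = 0.18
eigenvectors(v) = [[-0.89, 0.62], [0.45, -0.78]]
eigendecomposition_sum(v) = [[-0.23, -0.19],[0.12, 0.09]] + [[0.05,0.11], [-0.07,-0.13]]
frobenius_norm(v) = 0.21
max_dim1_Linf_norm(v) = 0.18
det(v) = 0.01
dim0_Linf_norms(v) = [0.18, 0.08]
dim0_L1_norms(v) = [0.23, 0.12]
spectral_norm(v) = 0.20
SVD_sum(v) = [[-0.18, -0.07], [0.03, 0.01]] + [[0.00, -0.01],  [0.02, -0.05]]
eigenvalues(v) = [-0.14, -0.08]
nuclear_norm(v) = 0.26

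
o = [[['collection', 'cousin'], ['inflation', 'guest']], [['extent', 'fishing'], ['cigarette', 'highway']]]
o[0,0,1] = 'cousin'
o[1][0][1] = 'fishing'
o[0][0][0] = 'collection'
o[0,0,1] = 'cousin'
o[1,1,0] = 'cigarette'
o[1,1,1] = 'highway'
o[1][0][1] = 'fishing'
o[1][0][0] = 'extent'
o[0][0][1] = 'cousin'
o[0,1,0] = 'inflation'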